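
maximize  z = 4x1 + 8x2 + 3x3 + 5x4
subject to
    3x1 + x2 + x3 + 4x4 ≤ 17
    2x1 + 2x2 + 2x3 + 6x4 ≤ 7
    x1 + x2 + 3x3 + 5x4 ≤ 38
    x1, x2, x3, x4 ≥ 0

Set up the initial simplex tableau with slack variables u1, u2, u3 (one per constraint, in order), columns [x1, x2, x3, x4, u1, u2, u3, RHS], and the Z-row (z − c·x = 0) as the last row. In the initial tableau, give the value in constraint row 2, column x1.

Constraint 2 has coefficient 2 on x1.

2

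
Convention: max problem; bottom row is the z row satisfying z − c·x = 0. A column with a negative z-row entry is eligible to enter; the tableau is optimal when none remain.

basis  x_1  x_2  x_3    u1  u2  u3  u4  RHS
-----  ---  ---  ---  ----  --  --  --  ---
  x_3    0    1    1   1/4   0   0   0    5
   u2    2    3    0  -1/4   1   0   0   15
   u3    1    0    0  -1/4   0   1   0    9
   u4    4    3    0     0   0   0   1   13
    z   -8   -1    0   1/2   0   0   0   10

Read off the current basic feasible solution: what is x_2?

0

x_2 is not in the basis, so in the current basic feasible solution x_2 = 0.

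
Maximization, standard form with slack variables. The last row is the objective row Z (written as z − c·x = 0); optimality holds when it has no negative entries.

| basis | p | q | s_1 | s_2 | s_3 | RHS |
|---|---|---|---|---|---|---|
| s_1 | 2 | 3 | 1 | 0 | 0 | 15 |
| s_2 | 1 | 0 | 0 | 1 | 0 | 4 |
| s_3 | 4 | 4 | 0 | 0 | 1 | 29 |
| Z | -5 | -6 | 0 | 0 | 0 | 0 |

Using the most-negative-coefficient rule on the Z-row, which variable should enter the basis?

Negative Z-row entries: p: -5, q: -6.
The most negative is -6 in column q, so q enters.

q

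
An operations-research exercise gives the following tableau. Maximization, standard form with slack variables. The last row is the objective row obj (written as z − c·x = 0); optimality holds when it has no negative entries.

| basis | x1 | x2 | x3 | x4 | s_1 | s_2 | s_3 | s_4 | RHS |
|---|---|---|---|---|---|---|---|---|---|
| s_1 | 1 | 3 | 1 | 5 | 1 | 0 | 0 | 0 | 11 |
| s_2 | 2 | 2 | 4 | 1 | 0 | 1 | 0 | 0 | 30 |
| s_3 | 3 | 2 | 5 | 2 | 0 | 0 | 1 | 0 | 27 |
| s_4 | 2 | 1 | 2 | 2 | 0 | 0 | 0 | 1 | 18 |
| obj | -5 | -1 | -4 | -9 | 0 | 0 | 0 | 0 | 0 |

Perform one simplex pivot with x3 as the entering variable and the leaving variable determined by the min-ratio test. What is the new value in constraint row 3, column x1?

3/5

Ratio test on column x3 — row 1: 11/1 = 11; row 2: 30/4 = 15/2; row 3: 27/5 = 27/5; row 4: 18/2 = 9. Minimum is 27/5 at row 3 (s_3 leaves); pivot element 5.
Divide row 3 by 5; eliminate column x3 from the other rows.
In the new row 3, the x1 entry is the old entry divided by the pivot: 3/5 = 3/5.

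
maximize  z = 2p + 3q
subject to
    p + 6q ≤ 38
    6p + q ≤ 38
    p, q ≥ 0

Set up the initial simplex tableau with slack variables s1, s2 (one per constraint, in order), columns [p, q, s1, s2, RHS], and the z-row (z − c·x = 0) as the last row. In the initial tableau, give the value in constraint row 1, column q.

Constraint 1 has coefficient 6 on q.

6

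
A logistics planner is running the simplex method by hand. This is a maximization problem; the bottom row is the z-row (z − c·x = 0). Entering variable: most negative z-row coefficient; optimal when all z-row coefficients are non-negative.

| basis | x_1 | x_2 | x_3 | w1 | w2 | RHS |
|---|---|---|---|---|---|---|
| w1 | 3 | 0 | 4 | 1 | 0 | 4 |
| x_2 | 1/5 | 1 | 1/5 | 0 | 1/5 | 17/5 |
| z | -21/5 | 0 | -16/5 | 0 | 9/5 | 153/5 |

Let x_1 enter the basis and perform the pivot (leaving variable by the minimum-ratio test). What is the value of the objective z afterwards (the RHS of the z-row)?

Ratio test on column x_1 — row 1: 4/3 = 4/3; row 2: (17/5)/(1/5) = 17. Minimum is 4/3 at row 1 (w1 leaves); pivot element 3.
Pivot on row 1; the z-row RHS becomes 153/5 − (-21/5)·(4/3) = 181/5.

181/5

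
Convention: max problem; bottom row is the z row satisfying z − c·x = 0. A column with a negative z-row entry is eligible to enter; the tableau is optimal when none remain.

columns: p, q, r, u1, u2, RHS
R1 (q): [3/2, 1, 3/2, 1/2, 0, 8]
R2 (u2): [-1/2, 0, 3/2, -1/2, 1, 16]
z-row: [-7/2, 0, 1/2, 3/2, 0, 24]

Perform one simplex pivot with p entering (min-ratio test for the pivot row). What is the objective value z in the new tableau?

Ratio test on column p — row 1: 8/(3/2) = 16/3; row 2: entry -1/2 ≤ 0. Minimum is 16/3 at row 1 (q leaves); pivot element 3/2.
Pivot on row 1; the z-row RHS becomes 24 − (-7/2)·(16/3) = 128/3.

128/3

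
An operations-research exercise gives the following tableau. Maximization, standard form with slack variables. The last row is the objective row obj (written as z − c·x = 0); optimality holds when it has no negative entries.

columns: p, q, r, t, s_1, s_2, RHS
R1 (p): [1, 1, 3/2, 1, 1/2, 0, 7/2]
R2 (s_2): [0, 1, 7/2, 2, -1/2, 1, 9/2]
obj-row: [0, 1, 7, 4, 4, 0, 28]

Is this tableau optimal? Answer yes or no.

yes

Every obj-row coefficient is ≥ 0, so the tableau is optimal.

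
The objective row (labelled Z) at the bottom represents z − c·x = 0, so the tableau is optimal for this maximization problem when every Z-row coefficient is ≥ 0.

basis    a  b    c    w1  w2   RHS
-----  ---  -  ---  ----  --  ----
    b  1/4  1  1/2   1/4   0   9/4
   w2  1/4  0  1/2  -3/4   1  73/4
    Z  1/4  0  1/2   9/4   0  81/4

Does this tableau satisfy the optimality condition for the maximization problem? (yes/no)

Every Z-row coefficient is ≥ 0, so the tableau is optimal.

yes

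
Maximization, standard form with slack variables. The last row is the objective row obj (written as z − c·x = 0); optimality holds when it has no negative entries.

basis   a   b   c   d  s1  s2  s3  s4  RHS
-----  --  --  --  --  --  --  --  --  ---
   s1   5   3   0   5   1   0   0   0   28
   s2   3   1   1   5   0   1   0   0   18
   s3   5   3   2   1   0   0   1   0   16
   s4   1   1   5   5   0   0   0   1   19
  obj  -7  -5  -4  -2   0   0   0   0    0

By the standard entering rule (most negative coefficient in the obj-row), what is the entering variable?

Negative obj-row entries: a: -7, b: -5, c: -4, d: -2.
The most negative is -7 in column a, so a enters.

a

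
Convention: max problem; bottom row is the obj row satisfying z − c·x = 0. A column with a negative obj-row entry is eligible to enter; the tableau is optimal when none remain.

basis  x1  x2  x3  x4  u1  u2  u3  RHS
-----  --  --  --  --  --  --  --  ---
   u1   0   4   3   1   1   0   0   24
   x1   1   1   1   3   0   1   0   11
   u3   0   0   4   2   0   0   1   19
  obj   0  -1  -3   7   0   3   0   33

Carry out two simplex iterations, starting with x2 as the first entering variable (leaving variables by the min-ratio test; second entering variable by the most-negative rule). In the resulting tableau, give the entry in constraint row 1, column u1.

Ratio test on column x2 — row 1: 24/4 = 6; row 2: 11/1 = 11; row 3: entry 0 ≤ 0. Minimum is 6 at row 1 (u1 leaves); pivot element 4.
Divide row 1 by 4; eliminate column x2 from the other rows.
Second iteration: most negative obj-row entry is -9/4 in column x3, so x3 enters.
Ratio test on column x3 — row 1: 6/(3/4) = 8; row 2: 5/(1/4) = 20; row 3: 19/4 = 19/4. Minimum is 19/4 at row 3 (u3 leaves); pivot element 4.
Divide row 3 by 4; eliminate column x3 from the other rows.
After both pivots, the entry at constraint row 1, column u1 is 1/4.

1/4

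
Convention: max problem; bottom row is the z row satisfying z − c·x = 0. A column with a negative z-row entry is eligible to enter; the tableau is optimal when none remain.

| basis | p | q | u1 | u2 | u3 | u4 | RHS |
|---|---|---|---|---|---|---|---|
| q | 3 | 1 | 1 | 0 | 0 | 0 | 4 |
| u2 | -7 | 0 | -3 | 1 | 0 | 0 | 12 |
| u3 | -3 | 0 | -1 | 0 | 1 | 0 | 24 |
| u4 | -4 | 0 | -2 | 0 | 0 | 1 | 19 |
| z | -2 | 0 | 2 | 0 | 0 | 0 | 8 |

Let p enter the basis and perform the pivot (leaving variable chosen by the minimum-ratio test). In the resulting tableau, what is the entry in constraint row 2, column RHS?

64/3

Ratio test on column p — row 1: 4/3 = 4/3; row 2: entry -7 ≤ 0; row 3: entry -3 ≤ 0; row 4: entry -4 ≤ 0. Minimum is 4/3 at row 1 (q leaves); pivot element 3.
Divide row 1 by 3; eliminate column p from the other rows.
Row 2 update in column RHS: 12 − (-7)·(4/3) = 64/3.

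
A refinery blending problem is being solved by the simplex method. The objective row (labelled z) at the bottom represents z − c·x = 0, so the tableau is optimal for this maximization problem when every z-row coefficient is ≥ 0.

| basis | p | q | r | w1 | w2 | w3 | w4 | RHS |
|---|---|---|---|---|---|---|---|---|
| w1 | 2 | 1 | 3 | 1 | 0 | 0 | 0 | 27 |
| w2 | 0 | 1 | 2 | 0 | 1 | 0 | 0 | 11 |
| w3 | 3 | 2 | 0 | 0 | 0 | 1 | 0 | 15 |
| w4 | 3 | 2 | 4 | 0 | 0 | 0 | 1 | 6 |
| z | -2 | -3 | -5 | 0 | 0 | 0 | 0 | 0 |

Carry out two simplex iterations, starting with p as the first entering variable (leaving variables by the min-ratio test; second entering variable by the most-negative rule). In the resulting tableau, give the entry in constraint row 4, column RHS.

3/2

Ratio test on column p — row 1: 27/2 = 27/2; row 2: entry 0 ≤ 0; row 3: 15/3 = 5; row 4: 6/3 = 2. Minimum is 2 at row 4 (w4 leaves); pivot element 3.
Divide row 4 by 3; eliminate column p from the other rows.
Second iteration: most negative z-row entry is -7/3 in column r, so r enters.
Ratio test on column r — row 1: 23/(1/3) = 69; row 2: 11/2 = 11/2; row 3: entry -4 ≤ 0; row 4: 2/(4/3) = 3/2. Minimum is 3/2 at row 4 (p leaves); pivot element 4/3.
Divide row 4 by 4/3; eliminate column r from the other rows.
After both pivots, the entry at constraint row 4, column RHS is 3/2.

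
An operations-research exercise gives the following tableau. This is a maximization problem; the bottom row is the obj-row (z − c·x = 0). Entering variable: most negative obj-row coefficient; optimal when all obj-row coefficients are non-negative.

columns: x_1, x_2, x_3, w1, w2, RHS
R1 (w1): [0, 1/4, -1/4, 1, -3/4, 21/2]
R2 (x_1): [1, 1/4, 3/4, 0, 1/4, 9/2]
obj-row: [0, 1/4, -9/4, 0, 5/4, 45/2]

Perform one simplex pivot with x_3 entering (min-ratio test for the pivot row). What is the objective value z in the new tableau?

Ratio test on column x_3 — row 1: entry -1/4 ≤ 0; row 2: (9/2)/(3/4) = 6. Minimum is 6 at row 2 (x_1 leaves); pivot element 3/4.
Pivot on row 2; the obj-row RHS becomes 45/2 − (-9/4)·6 = 36.

36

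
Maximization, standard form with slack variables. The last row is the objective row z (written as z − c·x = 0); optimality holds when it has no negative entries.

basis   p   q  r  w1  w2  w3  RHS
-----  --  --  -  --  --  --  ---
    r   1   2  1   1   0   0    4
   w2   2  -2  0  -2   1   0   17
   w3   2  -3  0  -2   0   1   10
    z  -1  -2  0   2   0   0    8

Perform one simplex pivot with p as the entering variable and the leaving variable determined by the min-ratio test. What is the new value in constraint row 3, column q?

Ratio test on column p — row 1: 4/1 = 4; row 2: 17/2 = 17/2; row 3: 10/2 = 5. Minimum is 4 at row 1 (r leaves); pivot element 1.
Divide row 1 by 1; eliminate column p from the other rows.
Row 3 update in column q: -3 − 2·2 = -7.

-7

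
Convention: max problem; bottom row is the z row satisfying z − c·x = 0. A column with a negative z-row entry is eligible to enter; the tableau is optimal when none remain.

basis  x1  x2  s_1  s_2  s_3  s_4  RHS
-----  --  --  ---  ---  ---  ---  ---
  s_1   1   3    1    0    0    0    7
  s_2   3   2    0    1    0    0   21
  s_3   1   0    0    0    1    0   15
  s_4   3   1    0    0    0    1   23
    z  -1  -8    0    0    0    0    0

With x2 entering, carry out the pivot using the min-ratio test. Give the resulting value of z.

56/3

Ratio test on column x2 — row 1: 7/3 = 7/3; row 2: 21/2 = 21/2; row 3: entry 0 ≤ 0; row 4: 23/1 = 23. Minimum is 7/3 at row 1 (s_1 leaves); pivot element 3.
Pivot on row 1; the z-row RHS becomes 0 − (-8)·(7/3) = 56/3.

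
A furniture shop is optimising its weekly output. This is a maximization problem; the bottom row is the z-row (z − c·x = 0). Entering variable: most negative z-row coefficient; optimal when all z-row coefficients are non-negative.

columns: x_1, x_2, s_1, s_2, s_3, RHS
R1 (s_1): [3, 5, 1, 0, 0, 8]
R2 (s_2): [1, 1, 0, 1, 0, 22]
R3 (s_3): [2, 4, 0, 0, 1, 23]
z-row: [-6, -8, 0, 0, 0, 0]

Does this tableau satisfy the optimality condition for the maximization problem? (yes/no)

no

The z-row has a negative entry -8 in column x_2, so it is not optimal.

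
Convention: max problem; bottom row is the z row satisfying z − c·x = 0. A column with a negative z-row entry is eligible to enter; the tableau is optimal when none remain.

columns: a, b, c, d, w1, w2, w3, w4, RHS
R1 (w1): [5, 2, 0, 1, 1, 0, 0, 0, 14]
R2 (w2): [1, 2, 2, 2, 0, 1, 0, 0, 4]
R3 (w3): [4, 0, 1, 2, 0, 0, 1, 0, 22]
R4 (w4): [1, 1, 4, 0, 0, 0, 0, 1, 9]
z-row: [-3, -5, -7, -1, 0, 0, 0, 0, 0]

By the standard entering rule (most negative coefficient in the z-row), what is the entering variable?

Negative z-row entries: a: -3, b: -5, c: -7, d: -1.
The most negative is -7 in column c, so c enters.

c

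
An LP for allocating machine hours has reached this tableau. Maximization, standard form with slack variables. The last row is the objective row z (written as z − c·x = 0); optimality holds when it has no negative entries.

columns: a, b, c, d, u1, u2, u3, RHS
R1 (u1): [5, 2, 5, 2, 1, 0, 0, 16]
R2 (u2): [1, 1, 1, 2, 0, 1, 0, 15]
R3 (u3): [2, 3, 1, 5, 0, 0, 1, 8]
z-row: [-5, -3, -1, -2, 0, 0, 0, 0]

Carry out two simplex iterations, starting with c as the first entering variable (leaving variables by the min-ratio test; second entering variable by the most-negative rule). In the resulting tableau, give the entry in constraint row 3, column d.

Ratio test on column c — row 1: 16/5 = 16/5; row 2: 15/1 = 15; row 3: 8/1 = 8. Minimum is 16/5 at row 1 (u1 leaves); pivot element 5.
Divide row 1 by 5; eliminate column c from the other rows.
Second iteration: most negative z-row entry is -4 in column a, so a enters.
Ratio test on column a — row 1: (16/5)/1 = 16/5; row 2: entry 0 ≤ 0; row 3: (24/5)/1 = 24/5. Minimum is 16/5 at row 1 (c leaves); pivot element 1.
Divide row 1 by 1; eliminate column a from the other rows.
After both pivots, the entry at constraint row 3, column d is 21/5.

21/5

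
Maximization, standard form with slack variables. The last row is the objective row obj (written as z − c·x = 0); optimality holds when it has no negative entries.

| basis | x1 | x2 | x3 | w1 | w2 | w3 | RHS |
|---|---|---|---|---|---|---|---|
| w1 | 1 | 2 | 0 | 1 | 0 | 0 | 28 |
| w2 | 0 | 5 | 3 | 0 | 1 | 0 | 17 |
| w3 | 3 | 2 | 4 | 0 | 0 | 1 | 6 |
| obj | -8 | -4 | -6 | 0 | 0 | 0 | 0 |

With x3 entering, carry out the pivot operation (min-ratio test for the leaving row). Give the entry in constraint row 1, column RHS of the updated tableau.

Ratio test on column x3 — row 1: entry 0 ≤ 0; row 2: 17/3 = 17/3; row 3: 6/4 = 3/2. Minimum is 3/2 at row 3 (w3 leaves); pivot element 4.
Divide row 3 by 4; eliminate column x3 from the other rows.
Row 1 update in column RHS: 28 − 0·(3/2) = 28.

28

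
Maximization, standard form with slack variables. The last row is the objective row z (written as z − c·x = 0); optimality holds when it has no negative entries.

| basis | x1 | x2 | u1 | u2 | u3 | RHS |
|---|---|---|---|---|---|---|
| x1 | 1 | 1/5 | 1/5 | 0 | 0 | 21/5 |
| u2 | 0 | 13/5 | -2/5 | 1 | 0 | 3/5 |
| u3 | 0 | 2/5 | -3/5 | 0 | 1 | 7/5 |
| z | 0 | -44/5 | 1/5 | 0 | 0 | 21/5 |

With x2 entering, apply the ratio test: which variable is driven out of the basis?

u2

Column x2 entries and ratios — x1: (21/5)/(1/5) = 21; u2: (3/5)/(13/5) = 3/13; u3: (7/5)/(2/5) = 7/2.
Smallest ratio is 3/13 in the row of u2, so u2 leaves.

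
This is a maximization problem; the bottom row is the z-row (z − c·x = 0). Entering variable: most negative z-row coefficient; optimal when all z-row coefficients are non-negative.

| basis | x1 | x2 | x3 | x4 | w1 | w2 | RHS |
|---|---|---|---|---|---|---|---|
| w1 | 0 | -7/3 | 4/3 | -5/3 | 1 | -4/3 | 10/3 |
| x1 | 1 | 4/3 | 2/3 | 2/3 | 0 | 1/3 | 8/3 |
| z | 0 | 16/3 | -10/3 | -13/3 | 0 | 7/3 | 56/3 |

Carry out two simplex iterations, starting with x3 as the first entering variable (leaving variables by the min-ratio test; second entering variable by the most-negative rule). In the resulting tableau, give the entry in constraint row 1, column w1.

Ratio test on column x3 — row 1: (10/3)/(4/3) = 5/2; row 2: (8/3)/(2/3) = 4. Minimum is 5/2 at row 1 (w1 leaves); pivot element 4/3.
Divide row 1 by 4/3; eliminate column x3 from the other rows.
Second iteration: most negative z-row entry is -17/2 in column x4, so x4 enters.
Ratio test on column x4 — row 1: entry -5/4 ≤ 0; row 2: 1/(3/2) = 2/3. Minimum is 2/3 at row 2 (x1 leaves); pivot element 3/2.
Divide row 2 by 3/2; eliminate column x4 from the other rows.
After both pivots, the entry at constraint row 1, column w1 is 1/3.

1/3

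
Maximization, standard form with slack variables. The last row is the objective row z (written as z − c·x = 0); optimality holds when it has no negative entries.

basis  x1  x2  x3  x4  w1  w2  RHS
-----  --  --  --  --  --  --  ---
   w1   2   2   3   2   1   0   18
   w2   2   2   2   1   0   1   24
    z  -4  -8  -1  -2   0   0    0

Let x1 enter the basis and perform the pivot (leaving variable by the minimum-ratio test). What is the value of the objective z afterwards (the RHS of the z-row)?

Ratio test on column x1 — row 1: 18/2 = 9; row 2: 24/2 = 12. Minimum is 9 at row 1 (w1 leaves); pivot element 2.
Pivot on row 1; the z-row RHS becomes 0 − (-4)·9 = 36.

36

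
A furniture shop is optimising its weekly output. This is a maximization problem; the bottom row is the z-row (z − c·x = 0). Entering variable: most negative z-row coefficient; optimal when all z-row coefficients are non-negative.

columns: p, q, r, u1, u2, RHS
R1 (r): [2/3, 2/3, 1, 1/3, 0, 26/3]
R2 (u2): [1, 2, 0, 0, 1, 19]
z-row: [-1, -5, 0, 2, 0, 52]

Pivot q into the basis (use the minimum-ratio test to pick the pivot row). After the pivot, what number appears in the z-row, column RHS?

Ratio test on column q — row 1: (26/3)/(2/3) = 13; row 2: 19/2 = 19/2. Minimum is 19/2 at row 2 (u2 leaves); pivot element 2.
Divide row 2 by 2; eliminate column q from the other rows.
z-row update in column RHS: 52 − (-5)·(19/2) = 199/2.

199/2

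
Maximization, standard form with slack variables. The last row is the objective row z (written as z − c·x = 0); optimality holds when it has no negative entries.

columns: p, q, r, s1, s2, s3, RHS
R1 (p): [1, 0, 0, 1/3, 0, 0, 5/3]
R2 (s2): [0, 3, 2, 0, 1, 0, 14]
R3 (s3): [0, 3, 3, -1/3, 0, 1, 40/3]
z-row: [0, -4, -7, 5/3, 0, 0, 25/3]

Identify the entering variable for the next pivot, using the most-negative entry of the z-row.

r

Negative z-row entries: q: -4, r: -7.
The most negative is -7 in column r, so r enters.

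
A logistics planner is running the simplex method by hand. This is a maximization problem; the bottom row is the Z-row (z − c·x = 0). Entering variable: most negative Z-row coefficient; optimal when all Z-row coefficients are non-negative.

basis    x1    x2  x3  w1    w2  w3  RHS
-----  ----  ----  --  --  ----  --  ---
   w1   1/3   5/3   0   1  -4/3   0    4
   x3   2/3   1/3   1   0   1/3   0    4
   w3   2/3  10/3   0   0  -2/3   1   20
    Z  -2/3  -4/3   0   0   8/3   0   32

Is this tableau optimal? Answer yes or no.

no

The Z-row has a negative entry -4/3 in column x2, so it is not optimal.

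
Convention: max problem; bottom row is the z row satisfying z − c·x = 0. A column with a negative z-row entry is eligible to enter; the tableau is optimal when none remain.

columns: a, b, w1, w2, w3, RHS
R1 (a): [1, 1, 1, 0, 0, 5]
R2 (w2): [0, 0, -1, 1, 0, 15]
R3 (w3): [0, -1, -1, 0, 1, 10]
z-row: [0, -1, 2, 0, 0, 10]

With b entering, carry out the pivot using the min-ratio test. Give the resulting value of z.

15

Ratio test on column b — row 1: 5/1 = 5; row 2: entry 0 ≤ 0; row 3: entry -1 ≤ 0. Minimum is 5 at row 1 (a leaves); pivot element 1.
Pivot on row 1; the z-row RHS becomes 10 − (-1)·5 = 15.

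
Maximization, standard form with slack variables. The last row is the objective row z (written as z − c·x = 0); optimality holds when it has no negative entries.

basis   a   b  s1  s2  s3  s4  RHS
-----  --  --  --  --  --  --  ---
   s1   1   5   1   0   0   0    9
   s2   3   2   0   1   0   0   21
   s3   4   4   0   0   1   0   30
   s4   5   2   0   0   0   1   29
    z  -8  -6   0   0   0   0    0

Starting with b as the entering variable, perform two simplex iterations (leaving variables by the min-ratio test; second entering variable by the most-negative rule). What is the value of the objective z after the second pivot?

Ratio test on column b — row 1: 9/5 = 9/5; row 2: 21/2 = 21/2; row 3: 30/4 = 15/2; row 4: 29/2 = 29/2. Minimum is 9/5 at row 1 (s1 leaves); pivot element 5.
Pivot on row 1; the z-row RHS becomes 0 − (-6)·(9/5) = 54/5.
Next entering variable (most negative z-row entry -34/5): a.
Ratio test on column a — row 1: (9/5)/(1/5) = 9; row 2: (87/5)/(13/5) = 87/13; row 3: (114/5)/(16/5) = 57/8; row 4: (127/5)/(23/5) = 127/23. Minimum is 127/23 at row 4 (s4 leaves); pivot element 23/5.
After the second pivot the z-row RHS is 54/5 − (-34/5)·(127/23) = 1112/23.

1112/23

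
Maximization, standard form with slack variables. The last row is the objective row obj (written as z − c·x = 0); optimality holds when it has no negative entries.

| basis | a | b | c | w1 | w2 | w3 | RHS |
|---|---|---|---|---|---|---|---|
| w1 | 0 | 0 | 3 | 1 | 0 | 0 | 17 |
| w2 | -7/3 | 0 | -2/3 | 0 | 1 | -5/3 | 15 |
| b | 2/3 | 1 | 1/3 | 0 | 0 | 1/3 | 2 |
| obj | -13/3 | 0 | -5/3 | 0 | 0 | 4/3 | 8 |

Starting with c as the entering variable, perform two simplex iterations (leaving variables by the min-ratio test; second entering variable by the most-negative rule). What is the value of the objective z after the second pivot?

Ratio test on column c — row 1: 17/3 = 17/3; row 2: entry -2/3 ≤ 0; row 3: 2/(1/3) = 6. Minimum is 17/3 at row 1 (w1 leaves); pivot element 3.
Pivot on row 1; the obj-row RHS becomes 8 − (-5/3)·(17/3) = 157/9.
Next entering variable (most negative obj-row entry -13/3): a.
Ratio test on column a — row 1: entry 0 ≤ 0; row 2: entry -7/3 ≤ 0; row 3: (1/9)/(2/3) = 1/6. Minimum is 1/6 at row 3 (b leaves); pivot element 2/3.
After the second pivot the obj-row RHS is 157/9 − (-13/3)·(1/6) = 109/6.

109/6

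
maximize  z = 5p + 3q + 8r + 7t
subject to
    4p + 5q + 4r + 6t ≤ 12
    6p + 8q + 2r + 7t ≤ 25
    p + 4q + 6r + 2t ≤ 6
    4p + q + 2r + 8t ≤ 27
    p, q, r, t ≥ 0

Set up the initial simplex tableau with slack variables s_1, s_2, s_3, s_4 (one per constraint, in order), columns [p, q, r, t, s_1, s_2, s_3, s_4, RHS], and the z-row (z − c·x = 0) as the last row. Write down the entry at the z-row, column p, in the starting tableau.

-5

The z-row carries the negated objective coefficients: the p entry is -5.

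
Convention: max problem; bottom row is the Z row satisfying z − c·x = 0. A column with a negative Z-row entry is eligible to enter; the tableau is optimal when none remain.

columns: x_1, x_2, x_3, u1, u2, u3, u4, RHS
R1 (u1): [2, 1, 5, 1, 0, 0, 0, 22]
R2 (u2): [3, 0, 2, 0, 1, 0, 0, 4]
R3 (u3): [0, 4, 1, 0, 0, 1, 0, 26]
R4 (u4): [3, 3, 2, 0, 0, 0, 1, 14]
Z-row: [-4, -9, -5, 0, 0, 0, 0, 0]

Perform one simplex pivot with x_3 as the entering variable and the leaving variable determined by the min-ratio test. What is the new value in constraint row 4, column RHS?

10

Ratio test on column x_3 — row 1: 22/5 = 22/5; row 2: 4/2 = 2; row 3: 26/1 = 26; row 4: 14/2 = 7. Minimum is 2 at row 2 (u2 leaves); pivot element 2.
Divide row 2 by 2; eliminate column x_3 from the other rows.
Row 4 update in column RHS: 14 − 2·2 = 10.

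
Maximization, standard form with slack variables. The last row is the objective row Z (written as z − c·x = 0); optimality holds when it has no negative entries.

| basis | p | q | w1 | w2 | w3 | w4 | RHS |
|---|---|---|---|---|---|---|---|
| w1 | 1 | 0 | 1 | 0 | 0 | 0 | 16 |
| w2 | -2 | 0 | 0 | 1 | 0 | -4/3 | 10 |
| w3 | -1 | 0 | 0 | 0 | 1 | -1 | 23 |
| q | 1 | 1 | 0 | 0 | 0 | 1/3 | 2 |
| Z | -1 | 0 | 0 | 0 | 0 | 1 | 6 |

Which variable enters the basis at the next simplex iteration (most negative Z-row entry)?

Negative Z-row entries: p: -1.
The most negative is -1 in column p, so p enters.

p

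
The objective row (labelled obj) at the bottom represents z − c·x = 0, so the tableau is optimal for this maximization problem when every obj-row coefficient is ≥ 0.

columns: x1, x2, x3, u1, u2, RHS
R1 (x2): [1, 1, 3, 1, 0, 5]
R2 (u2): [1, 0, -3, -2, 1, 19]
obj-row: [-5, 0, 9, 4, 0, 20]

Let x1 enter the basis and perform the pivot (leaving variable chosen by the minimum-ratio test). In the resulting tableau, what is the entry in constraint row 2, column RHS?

Ratio test on column x1 — row 1: 5/1 = 5; row 2: 19/1 = 19. Minimum is 5 at row 1 (x2 leaves); pivot element 1.
Divide row 1 by 1; eliminate column x1 from the other rows.
Row 2 update in column RHS: 19 − 1·5 = 14.

14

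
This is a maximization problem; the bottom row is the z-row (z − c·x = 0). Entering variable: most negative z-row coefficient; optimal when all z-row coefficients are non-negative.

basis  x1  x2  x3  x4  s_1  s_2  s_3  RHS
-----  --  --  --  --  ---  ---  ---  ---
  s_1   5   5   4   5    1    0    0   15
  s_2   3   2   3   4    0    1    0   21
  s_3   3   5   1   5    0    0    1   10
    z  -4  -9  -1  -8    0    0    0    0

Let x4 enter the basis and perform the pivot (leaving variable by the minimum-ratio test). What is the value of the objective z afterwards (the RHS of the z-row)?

Ratio test on column x4 — row 1: 15/5 = 3; row 2: 21/4 = 21/4; row 3: 10/5 = 2. Minimum is 2 at row 3 (s_3 leaves); pivot element 5.
Pivot on row 3; the z-row RHS becomes 0 − (-8)·2 = 16.

16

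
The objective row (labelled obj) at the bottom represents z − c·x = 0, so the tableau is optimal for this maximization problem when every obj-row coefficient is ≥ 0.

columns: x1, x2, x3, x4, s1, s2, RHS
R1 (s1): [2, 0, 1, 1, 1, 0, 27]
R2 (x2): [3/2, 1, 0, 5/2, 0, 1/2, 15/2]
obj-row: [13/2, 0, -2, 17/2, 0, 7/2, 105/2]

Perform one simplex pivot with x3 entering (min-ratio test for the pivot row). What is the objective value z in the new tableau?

213/2

Ratio test on column x3 — row 1: 27/1 = 27; row 2: entry 0 ≤ 0. Minimum is 27 at row 1 (s1 leaves); pivot element 1.
Pivot on row 1; the obj-row RHS becomes 105/2 − (-2)·27 = 213/2.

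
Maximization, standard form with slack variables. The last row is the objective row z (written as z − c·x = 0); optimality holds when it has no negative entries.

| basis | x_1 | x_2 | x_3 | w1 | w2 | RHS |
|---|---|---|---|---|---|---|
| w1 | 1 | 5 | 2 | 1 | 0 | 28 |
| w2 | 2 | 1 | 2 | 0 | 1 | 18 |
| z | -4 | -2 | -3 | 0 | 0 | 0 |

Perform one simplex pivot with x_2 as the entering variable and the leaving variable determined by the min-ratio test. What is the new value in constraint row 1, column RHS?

28/5

Ratio test on column x_2 — row 1: 28/5 = 28/5; row 2: 18/1 = 18. Minimum is 28/5 at row 1 (w1 leaves); pivot element 5.
Divide row 1 by 5; eliminate column x_2 from the other rows.
In the new row 1, the RHS entry is the old entry divided by the pivot: 28/5 = 28/5.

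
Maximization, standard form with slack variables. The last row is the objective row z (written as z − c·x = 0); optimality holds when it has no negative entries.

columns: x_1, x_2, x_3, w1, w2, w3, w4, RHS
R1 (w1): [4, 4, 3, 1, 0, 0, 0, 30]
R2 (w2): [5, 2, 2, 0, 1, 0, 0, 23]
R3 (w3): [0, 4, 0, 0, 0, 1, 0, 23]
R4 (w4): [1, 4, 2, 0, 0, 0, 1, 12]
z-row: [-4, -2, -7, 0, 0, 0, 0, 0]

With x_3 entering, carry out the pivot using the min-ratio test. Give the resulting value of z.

42

Ratio test on column x_3 — row 1: 30/3 = 10; row 2: 23/2 = 23/2; row 3: entry 0 ≤ 0; row 4: 12/2 = 6. Minimum is 6 at row 4 (w4 leaves); pivot element 2.
Pivot on row 4; the z-row RHS becomes 0 − (-7)·6 = 42.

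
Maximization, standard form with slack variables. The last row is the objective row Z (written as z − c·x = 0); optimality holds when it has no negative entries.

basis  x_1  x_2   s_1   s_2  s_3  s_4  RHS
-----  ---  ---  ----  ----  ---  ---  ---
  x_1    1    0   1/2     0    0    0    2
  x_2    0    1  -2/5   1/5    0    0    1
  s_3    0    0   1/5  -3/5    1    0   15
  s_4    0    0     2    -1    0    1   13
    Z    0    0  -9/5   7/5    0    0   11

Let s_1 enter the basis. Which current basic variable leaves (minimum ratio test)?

Column s_1 entries and ratios — x_1: 2/(1/2) = 4; x_2: -2/5 ≤ 0, skip; s_3: 15/(1/5) = 75; s_4: 13/2 = 13/2.
Smallest ratio is 4 in the row of x_1, so x_1 leaves.

x_1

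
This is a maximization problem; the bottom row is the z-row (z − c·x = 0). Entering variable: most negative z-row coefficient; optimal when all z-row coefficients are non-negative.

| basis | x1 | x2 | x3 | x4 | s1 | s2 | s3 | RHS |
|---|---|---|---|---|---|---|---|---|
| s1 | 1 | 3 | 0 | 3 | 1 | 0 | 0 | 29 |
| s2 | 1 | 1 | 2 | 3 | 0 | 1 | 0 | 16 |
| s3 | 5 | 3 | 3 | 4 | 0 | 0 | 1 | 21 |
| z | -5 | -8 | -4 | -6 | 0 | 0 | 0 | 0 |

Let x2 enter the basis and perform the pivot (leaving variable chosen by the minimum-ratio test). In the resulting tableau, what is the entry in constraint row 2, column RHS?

Ratio test on column x2 — row 1: 29/3 = 29/3; row 2: 16/1 = 16; row 3: 21/3 = 7. Minimum is 7 at row 3 (s3 leaves); pivot element 3.
Divide row 3 by 3; eliminate column x2 from the other rows.
Row 2 update in column RHS: 16 − 1·7 = 9.

9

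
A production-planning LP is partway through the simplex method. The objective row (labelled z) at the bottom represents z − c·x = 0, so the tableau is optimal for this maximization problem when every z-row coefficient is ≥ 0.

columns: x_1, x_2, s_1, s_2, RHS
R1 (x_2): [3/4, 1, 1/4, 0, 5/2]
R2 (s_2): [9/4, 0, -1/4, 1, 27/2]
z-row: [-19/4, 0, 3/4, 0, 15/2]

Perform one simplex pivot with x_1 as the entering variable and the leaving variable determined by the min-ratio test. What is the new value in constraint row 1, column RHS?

Ratio test on column x_1 — row 1: (5/2)/(3/4) = 10/3; row 2: (27/2)/(9/4) = 6. Minimum is 10/3 at row 1 (x_2 leaves); pivot element 3/4.
Divide row 1 by 3/4; eliminate column x_1 from the other rows.
In the new row 1, the RHS entry is the old entry divided by the pivot: (5/2)/(3/4) = 10/3.

10/3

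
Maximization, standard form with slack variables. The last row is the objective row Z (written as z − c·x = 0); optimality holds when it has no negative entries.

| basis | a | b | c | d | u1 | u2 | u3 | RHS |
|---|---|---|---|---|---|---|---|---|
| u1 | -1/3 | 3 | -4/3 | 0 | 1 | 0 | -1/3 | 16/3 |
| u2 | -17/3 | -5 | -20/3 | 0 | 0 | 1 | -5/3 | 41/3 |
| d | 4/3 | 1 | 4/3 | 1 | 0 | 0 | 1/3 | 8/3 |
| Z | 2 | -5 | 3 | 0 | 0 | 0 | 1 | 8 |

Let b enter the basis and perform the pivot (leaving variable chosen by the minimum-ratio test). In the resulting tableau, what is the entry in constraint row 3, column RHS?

Ratio test on column b — row 1: (16/3)/3 = 16/9; row 2: entry -5 ≤ 0; row 3: (8/3)/1 = 8/3. Minimum is 16/9 at row 1 (u1 leaves); pivot element 3.
Divide row 1 by 3; eliminate column b from the other rows.
Row 3 update in column RHS: 8/3 − 1·(16/9) = 8/9.

8/9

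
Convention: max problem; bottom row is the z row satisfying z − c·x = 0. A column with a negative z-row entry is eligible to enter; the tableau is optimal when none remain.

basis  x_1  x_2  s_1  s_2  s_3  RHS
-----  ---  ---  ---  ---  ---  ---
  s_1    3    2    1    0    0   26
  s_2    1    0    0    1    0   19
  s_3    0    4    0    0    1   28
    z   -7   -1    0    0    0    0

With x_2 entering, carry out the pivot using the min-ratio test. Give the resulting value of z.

7

Ratio test on column x_2 — row 1: 26/2 = 13; row 2: entry 0 ≤ 0; row 3: 28/4 = 7. Minimum is 7 at row 3 (s_3 leaves); pivot element 4.
Pivot on row 3; the z-row RHS becomes 0 − (-1)·7 = 7.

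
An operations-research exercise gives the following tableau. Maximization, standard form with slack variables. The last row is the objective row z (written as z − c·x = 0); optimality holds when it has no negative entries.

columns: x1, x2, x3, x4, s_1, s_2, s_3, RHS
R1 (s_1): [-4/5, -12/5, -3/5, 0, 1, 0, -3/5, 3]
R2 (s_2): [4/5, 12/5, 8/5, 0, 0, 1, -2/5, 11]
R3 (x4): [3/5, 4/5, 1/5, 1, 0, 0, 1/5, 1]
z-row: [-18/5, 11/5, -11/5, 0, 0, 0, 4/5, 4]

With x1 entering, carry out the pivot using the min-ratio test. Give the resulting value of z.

Ratio test on column x1 — row 1: entry -4/5 ≤ 0; row 2: 11/(4/5) = 55/4; row 3: 1/(3/5) = 5/3. Minimum is 5/3 at row 3 (x4 leaves); pivot element 3/5.
Pivot on row 3; the z-row RHS becomes 4 − (-18/5)·(5/3) = 10.

10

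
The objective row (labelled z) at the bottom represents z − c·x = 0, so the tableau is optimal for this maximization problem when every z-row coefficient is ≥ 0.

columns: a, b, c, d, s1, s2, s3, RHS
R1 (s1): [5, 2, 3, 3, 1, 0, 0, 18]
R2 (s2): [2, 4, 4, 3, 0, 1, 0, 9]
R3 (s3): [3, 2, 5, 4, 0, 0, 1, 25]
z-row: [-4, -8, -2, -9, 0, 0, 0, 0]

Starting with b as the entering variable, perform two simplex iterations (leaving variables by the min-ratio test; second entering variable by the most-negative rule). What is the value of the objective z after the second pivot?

Ratio test on column b — row 1: 18/2 = 9; row 2: 9/4 = 9/4; row 3: 25/2 = 25/2. Minimum is 9/4 at row 2 (s2 leaves); pivot element 4.
Pivot on row 2; the z-row RHS becomes 0 − (-8)·(9/4) = 18.
Next entering variable (most negative z-row entry -3): d.
Ratio test on column d — row 1: (27/2)/(3/2) = 9; row 2: (9/4)/(3/4) = 3; row 3: (41/2)/(5/2) = 41/5. Minimum is 3 at row 2 (b leaves); pivot element 3/4.
After the second pivot the z-row RHS is 18 − (-3)·3 = 27.

27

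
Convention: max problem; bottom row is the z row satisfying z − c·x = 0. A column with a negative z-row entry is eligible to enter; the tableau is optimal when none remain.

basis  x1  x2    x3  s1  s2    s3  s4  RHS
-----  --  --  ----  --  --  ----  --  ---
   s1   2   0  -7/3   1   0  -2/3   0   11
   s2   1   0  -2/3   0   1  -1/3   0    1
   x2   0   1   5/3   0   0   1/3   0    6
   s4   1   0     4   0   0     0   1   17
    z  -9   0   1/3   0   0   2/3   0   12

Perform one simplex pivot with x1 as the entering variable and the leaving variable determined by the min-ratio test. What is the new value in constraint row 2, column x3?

Ratio test on column x1 — row 1: 11/2 = 11/2; row 2: 1/1 = 1; row 3: entry 0 ≤ 0; row 4: 17/1 = 17. Minimum is 1 at row 2 (s2 leaves); pivot element 1.
Divide row 2 by 1; eliminate column x1 from the other rows.
In the new row 2, the x3 entry is the old entry divided by the pivot: (-2/3)/1 = -2/3.

-2/3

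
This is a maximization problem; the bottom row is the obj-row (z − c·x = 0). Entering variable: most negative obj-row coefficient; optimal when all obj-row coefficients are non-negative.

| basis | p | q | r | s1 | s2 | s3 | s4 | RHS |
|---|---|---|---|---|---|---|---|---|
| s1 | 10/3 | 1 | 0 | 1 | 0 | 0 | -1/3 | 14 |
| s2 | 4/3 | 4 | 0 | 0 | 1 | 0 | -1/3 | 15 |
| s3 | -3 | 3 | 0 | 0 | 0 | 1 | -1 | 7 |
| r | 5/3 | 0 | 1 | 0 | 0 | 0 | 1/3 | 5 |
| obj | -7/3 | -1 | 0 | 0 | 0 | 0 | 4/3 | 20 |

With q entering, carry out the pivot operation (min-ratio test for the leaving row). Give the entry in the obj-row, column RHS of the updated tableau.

Ratio test on column q — row 1: 14/1 = 14; row 2: 15/4 = 15/4; row 3: 7/3 = 7/3; row 4: entry 0 ≤ 0. Minimum is 7/3 at row 3 (s3 leaves); pivot element 3.
Divide row 3 by 3; eliminate column q from the other rows.
obj-row update in column RHS: 20 − (-1)·(7/3) = 67/3.

67/3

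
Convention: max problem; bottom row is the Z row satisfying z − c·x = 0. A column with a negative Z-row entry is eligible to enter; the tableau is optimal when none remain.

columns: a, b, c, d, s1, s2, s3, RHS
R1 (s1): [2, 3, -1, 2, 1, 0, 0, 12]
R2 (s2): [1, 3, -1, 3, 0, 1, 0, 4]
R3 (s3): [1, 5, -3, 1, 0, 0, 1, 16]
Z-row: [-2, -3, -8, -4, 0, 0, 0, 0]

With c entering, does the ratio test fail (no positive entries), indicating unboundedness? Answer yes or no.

Every constraint-row entry in column c is ≤ 0, so increasing c is unbounded.

yes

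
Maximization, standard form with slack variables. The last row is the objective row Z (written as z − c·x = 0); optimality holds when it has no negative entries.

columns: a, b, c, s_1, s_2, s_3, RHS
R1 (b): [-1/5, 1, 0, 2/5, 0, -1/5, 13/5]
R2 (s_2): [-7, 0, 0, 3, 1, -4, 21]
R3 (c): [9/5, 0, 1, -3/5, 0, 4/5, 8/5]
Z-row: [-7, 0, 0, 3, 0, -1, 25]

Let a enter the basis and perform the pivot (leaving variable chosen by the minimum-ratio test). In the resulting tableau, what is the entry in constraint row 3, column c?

5/9

Ratio test on column a — row 1: entry -1/5 ≤ 0; row 2: entry -7 ≤ 0; row 3: (8/5)/(9/5) = 8/9. Minimum is 8/9 at row 3 (c leaves); pivot element 9/5.
Divide row 3 by 9/5; eliminate column a from the other rows.
In the new row 3, the c entry is the old entry divided by the pivot: 1/(9/5) = 5/9.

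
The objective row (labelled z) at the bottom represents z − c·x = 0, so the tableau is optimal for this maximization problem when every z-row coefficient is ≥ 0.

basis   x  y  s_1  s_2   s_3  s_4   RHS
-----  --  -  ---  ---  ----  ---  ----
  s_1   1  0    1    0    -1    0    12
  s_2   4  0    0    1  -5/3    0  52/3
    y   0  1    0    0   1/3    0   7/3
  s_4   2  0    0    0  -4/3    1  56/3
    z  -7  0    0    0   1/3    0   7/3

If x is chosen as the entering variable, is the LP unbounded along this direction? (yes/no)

Column x has positive entries in row(s) 1, 2, 4, so the ratio test bounds it — not unbounded.

no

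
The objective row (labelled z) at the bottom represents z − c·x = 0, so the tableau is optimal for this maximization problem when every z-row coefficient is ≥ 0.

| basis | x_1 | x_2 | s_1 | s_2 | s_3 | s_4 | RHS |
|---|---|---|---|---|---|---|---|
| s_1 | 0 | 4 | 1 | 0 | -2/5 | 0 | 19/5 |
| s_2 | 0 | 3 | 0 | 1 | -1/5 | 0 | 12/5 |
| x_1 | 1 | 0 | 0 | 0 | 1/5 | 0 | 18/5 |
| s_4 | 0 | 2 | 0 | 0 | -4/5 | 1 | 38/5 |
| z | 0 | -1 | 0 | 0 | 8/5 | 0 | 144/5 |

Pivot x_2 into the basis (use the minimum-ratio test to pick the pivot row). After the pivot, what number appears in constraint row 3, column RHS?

18/5

Ratio test on column x_2 — row 1: (19/5)/4 = 19/20; row 2: (12/5)/3 = 4/5; row 3: entry 0 ≤ 0; row 4: (38/5)/2 = 19/5. Minimum is 4/5 at row 2 (s_2 leaves); pivot element 3.
Divide row 2 by 3; eliminate column x_2 from the other rows.
Row 3 update in column RHS: 18/5 − 0·(4/5) = 18/5.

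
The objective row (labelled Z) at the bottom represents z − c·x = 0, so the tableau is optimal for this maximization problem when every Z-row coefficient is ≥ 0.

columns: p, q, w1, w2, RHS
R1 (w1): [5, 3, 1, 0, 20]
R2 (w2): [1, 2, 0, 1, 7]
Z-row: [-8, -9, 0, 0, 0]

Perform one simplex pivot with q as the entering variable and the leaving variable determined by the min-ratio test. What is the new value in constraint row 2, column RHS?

Ratio test on column q — row 1: 20/3 = 20/3; row 2: 7/2 = 7/2. Minimum is 7/2 at row 2 (w2 leaves); pivot element 2.
Divide row 2 by 2; eliminate column q from the other rows.
In the new row 2, the RHS entry is the old entry divided by the pivot: 7/2 = 7/2.

7/2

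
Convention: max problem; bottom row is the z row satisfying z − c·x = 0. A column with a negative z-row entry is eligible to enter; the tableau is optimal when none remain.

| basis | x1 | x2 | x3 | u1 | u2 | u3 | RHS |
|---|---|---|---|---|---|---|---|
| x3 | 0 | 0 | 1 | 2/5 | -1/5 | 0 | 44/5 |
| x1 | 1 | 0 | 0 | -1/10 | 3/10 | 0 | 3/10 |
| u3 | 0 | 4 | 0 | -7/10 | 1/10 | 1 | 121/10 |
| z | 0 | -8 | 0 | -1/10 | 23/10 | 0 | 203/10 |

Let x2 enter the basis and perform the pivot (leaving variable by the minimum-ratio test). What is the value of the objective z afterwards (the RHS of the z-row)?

Ratio test on column x2 — row 1: entry 0 ≤ 0; row 2: entry 0 ≤ 0; row 3: (121/10)/4 = 121/40. Minimum is 121/40 at row 3 (u3 leaves); pivot element 4.
Pivot on row 3; the z-row RHS becomes 203/10 − (-8)·(121/40) = 89/2.

89/2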